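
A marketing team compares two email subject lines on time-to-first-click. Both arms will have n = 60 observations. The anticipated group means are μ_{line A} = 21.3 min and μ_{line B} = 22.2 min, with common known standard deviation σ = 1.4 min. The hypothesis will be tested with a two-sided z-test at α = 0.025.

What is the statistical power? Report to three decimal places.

Power ≈ 0.900

Standardized effect: d = |μ_{line A} − μ_{line B}| / σ = |21.3 − 22.2| / 1.4 = 0.6429
Noncentrality parameter: δ = d·√(n/2) = 0.6429 × √(60/2) = 3.5211
Two-sided α = 0.025 → critical value z_{0.0125} = 2.241.
Power = Φ(δ − 2.241) + Φ(−δ − 2.241) = Φ(1.280) + Φ(-5.762) = 0.8997 + 0.0000 = 0.8997.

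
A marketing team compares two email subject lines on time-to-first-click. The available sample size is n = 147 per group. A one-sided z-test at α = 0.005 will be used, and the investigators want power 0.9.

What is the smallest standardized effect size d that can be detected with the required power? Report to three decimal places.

d ≈ 0.450

Required noncentrality: δ = z_{0.005} + z_{0.10} = 2.576 + 1.282 = 3.857.
δ = d·√(n/2) ⇒ d = δ/√(n/2) = 3.857/√(147/2) = 0.4499.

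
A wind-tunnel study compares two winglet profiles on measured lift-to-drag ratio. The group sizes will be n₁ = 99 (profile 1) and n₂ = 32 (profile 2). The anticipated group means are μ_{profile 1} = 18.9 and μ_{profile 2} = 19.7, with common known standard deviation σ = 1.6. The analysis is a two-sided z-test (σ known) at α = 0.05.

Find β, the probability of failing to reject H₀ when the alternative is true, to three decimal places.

β ≈ 0.309

Standardized effect: d = |μ_{profile 1} − μ_{profile 2}| / σ = |18.9 − 19.7| / 1.6 = 0.5000
Noncentrality parameter: δ = d / √(1/n₁ + 1/n₂) = 0.5000 / √(1/99 + 1/32) = 2.4588
Critical value for a two-sided test at α = 0.05: z_{α/2} = 1.960.
Power = Φ(δ − 1.960) + Φ(−δ − 1.960) = Φ(0.499) + Φ(-4.419) = 0.6911 + 0.0000 = 0.6911.
Type II error: β = 1 − power = 1 − 0.6911 = 0.3089.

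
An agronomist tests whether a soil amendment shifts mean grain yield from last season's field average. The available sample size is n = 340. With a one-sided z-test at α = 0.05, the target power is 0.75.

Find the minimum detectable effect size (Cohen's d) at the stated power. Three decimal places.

d ≈ 0.126

Need Φ(δ − 1.645) = 0.75, so δ = 1.645 + 0.674 = 2.319.
δ = d·√n ⇒ d = δ/√n = 2.319/√340 = 0.1258.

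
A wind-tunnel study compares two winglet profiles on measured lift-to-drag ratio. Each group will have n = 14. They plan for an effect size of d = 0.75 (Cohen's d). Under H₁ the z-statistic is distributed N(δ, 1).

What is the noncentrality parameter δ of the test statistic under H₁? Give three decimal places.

δ ≈ 1.984

δ = d·√(n/2) = 0.75 × √(14/2) = 1.9843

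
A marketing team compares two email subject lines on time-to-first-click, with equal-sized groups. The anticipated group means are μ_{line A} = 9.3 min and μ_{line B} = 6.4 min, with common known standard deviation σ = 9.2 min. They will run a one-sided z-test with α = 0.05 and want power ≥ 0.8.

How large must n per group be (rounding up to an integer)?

n = 125 per group

Standardized effect: d = |μ_{line A} − μ_{line B}| / σ = |9.3 − 6.4| / 9.2 = 0.3152
For power 0.8 need Φ(δ − z_{0.05}) = 0.8, so δ = z_{0.05} + z_{0.20} = 1.645 + 0.842 = 2.486.
δ = d·√(n/2) ⇒ n = 2(δ/d)² = 2 × (2.486 / 0.3152)² = 124.45.
Round up to the next whole unit.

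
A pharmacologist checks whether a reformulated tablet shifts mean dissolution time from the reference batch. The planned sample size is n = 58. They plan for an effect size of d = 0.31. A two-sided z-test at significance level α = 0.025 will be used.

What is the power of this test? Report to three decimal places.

Noncentrality parameter: δ = d·√n = 0.31 × √58 = 2.3609
Two-sided α = 0.025 → critical value z_{0.0125} = 2.241.
Power = Φ(δ − 2.241) + Φ(−δ − 2.241) = Φ(0.119) + Φ(-4.602) = 0.5476 + 0.0000 = 0.5476.

Power ≈ 0.548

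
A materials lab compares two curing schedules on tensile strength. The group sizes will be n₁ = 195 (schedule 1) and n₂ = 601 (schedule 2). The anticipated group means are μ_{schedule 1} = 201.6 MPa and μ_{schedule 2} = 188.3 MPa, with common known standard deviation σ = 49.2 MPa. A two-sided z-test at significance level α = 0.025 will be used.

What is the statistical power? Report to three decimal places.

Standardized effect: d = |μ_{schedule 1} − μ_{schedule 2}| / σ = |201.6 − 188.3| / 49.2 = 0.2703
Noncentrality parameter: δ = d / √(1/n₁ + 1/n₂) = 0.2703 / √(1/195 + 1/601) = 3.2801
Two-sided α = 0.025 → critical value z_{0.0125} = 2.241.
Power = Φ(δ − 2.241) + Φ(−δ − 2.241) = Φ(1.039) + Φ(-5.521) = 0.8505 + 0.0000 = 0.8505.

Power ≈ 0.851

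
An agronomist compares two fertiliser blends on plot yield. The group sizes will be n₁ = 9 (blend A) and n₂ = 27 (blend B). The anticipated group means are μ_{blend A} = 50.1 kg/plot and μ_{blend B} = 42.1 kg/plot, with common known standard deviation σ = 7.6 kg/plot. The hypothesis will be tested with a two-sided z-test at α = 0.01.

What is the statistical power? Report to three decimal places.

Power ≈ 0.563

Standardized effect: d = |μ_{blend A} − μ_{blend B}| / σ = |50.1 − 42.1| / 7.6 = 1.0526
Noncentrality parameter: δ = d / √(1/n₁ + 1/n₂) = 1.0526 / √(1/9 + 1/27) = 2.7348
Critical value for a two-sided test at α = 0.01: z_{α/2} = 2.576.
Power = Φ(δ − 2.576) + Φ(−δ − 2.576) = Φ(0.159) + Φ(-5.311) = 0.5632 + 0.0000 = 0.5632.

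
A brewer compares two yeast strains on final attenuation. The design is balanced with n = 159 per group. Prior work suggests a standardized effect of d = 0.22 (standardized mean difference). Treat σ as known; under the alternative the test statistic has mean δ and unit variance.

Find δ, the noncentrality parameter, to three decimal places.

δ ≈ 1.962

The noncentrality parameter scales effect size by the design's sample-size factor: δ = d·√(n/2) = 0.22 × √(159/2) = 1.9616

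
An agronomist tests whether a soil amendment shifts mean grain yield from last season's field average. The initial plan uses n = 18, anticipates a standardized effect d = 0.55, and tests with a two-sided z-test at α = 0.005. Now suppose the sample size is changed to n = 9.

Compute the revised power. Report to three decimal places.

With n = 9: δ = d·√n = 0.55 × √9 = 1.6500. Critical value z_{0.0025} = 2.807.
Revised power = Φ(δ − 2.807) + Φ(−δ − 2.807) = Φ(-1.157) + Φ(-4.457) = 0.1236 + 0.0000 = 0.1236.

Power ≈ 0.124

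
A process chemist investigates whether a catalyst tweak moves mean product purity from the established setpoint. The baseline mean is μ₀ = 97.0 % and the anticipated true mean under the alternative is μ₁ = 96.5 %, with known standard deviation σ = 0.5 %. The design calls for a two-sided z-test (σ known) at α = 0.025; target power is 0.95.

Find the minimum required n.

n = 16

Standardized effect: d = |μ₁ − μ₀| / σ = |96.5 − 97.0| / 0.5 = 1.0000
For power 0.95 need Φ(δ − z_{0.0125}) = 0.95, so δ = z_{0.0125} + z_{0.05} = 2.241 + 1.645 = 3.886.
(The Φ(−δ − z_{α/2}) term is vanishingly small for δ > 0 and is dropped in the standard sample-size formula.)
δ = d·√n ⇒ n = (δ/d)² = (3.886 / 1.0000)² = 15.10.
Round up to the next whole unit.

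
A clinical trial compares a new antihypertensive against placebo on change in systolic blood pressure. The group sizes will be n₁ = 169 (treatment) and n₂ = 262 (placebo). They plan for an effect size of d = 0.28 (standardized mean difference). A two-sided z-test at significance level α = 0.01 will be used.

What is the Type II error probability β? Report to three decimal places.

Noncentrality parameter: δ = d / √(1/n₁ + 1/n₂) = 0.28 / √(1/169 + 1/262) = 2.8380
Critical value for a two-sided test at α = 0.01: z_{α/2} = 2.576.
Power = Φ(δ − 2.576) + Φ(−δ − 2.576) = Φ(0.262) + Φ(-5.414) = 0.6034 + 0.0000 = 0.6034.
Type II error: β = 1 − power = 1 − 0.6034 = 0.3966.

β ≈ 0.397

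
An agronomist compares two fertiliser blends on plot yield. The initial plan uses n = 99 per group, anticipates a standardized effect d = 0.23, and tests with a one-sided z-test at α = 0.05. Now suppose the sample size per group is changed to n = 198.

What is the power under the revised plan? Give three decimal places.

Power ≈ 0.740

With n = 198 per group: δ = d·√(n/2) = 0.23 × √(198/2) = 2.2885. Critical value z_{0.05} = 1.645.
Revised power = Φ(δ − 1.645) = Φ(0.644) = 0.7401.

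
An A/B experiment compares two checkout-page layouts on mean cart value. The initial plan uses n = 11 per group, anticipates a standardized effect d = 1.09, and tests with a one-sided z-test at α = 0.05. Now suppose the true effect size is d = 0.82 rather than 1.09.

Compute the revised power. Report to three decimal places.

Power ≈ 0.610

With d = 0.82: δ = d·√(n/2) = 0.82 × √(11/2) = 1.9231. Critical value z_{0.05} = 1.645.
Revised power = Φ(δ − 1.645) = Φ(0.278) = 0.6096.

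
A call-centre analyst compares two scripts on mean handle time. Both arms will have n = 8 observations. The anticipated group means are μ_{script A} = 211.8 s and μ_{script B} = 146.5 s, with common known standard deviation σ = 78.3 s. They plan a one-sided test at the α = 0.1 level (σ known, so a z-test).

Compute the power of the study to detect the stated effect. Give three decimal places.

Power ≈ 0.650

Standardized effect: d = |μ_{script A} − μ_{script B}| / σ = |211.8 − 146.5| / 78.3 = 0.8340
Noncentrality parameter: δ = d·√(n/2) = 0.8340 × √(8/2) = 1.6679
Critical value for a one-sided test at α = 0.1: z_α = 1.282.
Power = P(Z > 1.282 − δ) = Φ(0.386) = 0.6504.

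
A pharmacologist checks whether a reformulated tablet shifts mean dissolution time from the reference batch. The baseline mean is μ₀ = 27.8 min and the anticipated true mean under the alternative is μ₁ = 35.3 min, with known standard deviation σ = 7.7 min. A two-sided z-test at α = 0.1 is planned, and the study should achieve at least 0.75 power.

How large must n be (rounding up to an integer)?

n = 6

Standardized effect: d = |μ₁ − μ₀| / σ = |35.3 − 27.8| / 7.7 = 0.9740
Set Φ(δ − 1.645) = 0.75; then δ − 1.645 = Φ⁻¹(0.75) = 0.674, giving δ = 2.319.
(Ignoring the negligible lower-tail rejection probability gives the usual closed-form inversion.)
δ = d·√n ⇒ n = (δ/d)² = (2.319 / 0.9740)² = 5.67.
Rounding up, n = 6.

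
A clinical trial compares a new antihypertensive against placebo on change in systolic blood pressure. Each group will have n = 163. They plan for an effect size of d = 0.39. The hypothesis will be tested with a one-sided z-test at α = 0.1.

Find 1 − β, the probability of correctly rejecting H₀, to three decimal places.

Noncentrality parameter: δ = d·√(n/2) = 0.39 × √(163/2) = 3.5208
Critical value for a one-sided test at α = 0.1: z_α = 1.282.
Power = Φ(δ − 1.282) = Φ(2.239) = 0.9874.

Power ≈ 0.987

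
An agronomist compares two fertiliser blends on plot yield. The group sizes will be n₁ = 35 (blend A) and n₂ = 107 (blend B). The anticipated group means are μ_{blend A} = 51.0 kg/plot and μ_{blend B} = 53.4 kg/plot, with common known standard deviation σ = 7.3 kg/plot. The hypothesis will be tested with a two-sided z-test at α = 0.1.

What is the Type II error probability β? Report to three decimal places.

β ≈ 0.482

Standardized effect: d = |μ_{blend A} − μ_{blend B}| / σ = |51.0 − 53.4| / 7.3 = 0.3288
Noncentrality parameter: δ = d / √(1/n₁ + 1/n₂) = 0.3288 / √(1/35 + 1/107) = 1.6884
Critical value for a two-sided test at α = 0.1: z_{α/2} = 1.645.
Power = Φ(δ − 1.645) + Φ(−δ − 1.645) = Φ(0.044) + Φ(-3.333) = 0.5174 + 0.0004 = 0.5178.
Type II error: β = 1 − power = 1 − 0.5178 = 0.4822.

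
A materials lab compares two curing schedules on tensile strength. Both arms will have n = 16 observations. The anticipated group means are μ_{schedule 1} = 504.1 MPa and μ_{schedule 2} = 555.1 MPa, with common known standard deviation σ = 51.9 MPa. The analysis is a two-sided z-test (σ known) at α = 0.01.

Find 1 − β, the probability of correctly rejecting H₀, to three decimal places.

Standardized effect: d = |μ_{schedule 1} − μ_{schedule 2}| / σ = |504.1 − 555.1| / 51.9 = 0.9827
Noncentrality parameter: δ = d·√(n/2) = 0.9827 × √(16/2) = 2.7794
Two-sided α = 0.01 → critical value z_{0.005} = 2.576.
Power = Φ(δ − 2.576) + Φ(−δ − 2.576) = Φ(0.204) + Φ(-5.355) = 0.5806 + 0.0000 = 0.5806.

Power ≈ 0.581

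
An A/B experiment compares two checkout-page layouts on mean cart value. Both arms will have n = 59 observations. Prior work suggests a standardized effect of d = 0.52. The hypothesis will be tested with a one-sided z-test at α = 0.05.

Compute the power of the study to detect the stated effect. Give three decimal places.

Power ≈ 0.881

Noncentrality parameter: δ = d·√(n/2) = 0.52 × √(59/2) = 2.8243
One-sided α = 0.05 → critical value z_{0.05} = 1.645.
Power = Φ(δ − 1.645) = Φ(1.179) = 0.8809.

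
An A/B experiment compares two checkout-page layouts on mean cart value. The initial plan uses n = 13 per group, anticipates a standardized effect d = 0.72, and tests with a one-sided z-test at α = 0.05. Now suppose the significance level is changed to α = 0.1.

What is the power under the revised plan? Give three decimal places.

δ = d·√(n/2) = 0.72 × √(13/2) = 1.8356 (unchanged). New critical value: z_{0.1} = 1.282.
Revised power = Φ(δ − 1.282) = Φ(0.554) = 0.7102.

Power ≈ 0.710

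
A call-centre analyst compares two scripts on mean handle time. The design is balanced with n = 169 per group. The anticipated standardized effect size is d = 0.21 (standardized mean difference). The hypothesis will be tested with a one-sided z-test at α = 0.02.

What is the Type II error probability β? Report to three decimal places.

β ≈ 0.549

Noncentrality parameter: δ = d·√(n/2) = 0.21 × √(169/2) = 1.9304
Critical value for a one-sided test at α = 0.02: z_α = 2.054.
Power = Φ(δ − 2.054) = Φ(-0.123) = 0.4509.
Type II error: β = 1 − power = 1 − 0.4509 = 0.5491.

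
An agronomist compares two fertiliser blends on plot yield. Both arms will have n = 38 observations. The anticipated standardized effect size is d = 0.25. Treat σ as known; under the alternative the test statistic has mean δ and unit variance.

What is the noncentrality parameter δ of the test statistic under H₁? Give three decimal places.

δ ≈ 1.090

The noncentrality parameter scales effect size by the design's sample-size factor: δ = d·√(n/2) = 0.25 × √(38/2) = 1.0897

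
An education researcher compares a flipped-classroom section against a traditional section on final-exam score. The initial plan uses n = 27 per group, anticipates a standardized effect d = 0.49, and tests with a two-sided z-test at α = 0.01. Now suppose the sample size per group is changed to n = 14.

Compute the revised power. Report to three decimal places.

Power ≈ 0.100

With n = 14 per group: δ = d·√(n/2) = 0.49 × √(14/2) = 1.2964. Critical value z_{0.005} = 2.576.
Revised power = Φ(δ − 2.576) + Φ(−δ − 2.576) = Φ(-1.279) + Φ(-3.872) = 0.1004 + 0.0001 = 0.1004.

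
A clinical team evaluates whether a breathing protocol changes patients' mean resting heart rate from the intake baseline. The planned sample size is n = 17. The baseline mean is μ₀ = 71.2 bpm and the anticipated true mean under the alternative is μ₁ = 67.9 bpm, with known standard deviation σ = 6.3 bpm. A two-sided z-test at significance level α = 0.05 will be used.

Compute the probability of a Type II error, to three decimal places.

Standardized effect: d = |μ₁ − μ₀| / σ = |67.9 − 71.2| / 6.3 = 0.5238
Noncentrality parameter: δ = d·√n = 0.5238 × √17 = 2.1597
Two-sided α = 0.05 → critical value z_{0.025} = 1.960.
Power = Φ(δ − 1.960) + Φ(−δ − 1.960) = Φ(0.200) + Φ(-4.120) = 0.5792 + 0.0000 = 0.5792.
Type II error: β = 1 − power = 1 − 0.5792 = 0.4208.

β ≈ 0.421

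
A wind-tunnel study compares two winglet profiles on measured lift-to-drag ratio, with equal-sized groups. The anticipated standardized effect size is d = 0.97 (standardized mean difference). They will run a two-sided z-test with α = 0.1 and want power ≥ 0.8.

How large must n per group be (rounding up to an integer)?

n = 14 per group

For power 0.8 need Φ(δ − z_{0.05}) = 0.8, so δ = z_{0.05} + z_{0.20} = 1.645 + 0.842 = 2.486.
(For δ > 0 the lower-tail rejection region contributes negligibly to power, so the one-term inversion is standard.)
δ = d·√(n/2) ⇒ n = 2(δ/d)² = 2 × (2.486 / 0.97)² = 13.14.
Rounding up, n = 14 per group.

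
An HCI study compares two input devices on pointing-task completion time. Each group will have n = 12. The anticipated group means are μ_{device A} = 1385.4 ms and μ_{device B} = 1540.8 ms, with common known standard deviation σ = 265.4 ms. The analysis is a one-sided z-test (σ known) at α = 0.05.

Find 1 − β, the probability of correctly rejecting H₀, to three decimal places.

Standardized effect: d = |μ_{device A} − μ_{device B}| / σ = |1385.4 − 1540.8| / 265.4 = 0.5855
Noncentrality parameter: λ = d·√(n/2) = 0.5855 × √(12/2) = 1.4343
One-sided α = 0.05 → critical value z_{0.05} = 1.645.
Power = Φ(λ − 1.645) = Φ(-0.211) = 0.4166.

Power ≈ 0.417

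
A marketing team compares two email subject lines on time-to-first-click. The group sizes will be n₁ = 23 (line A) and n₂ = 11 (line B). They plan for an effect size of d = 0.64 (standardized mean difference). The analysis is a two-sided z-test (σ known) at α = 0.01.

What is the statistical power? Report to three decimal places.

Noncentrality parameter: δ = d / √(1/n₁ + 1/n₂) = 0.64 / √(1/23 + 1/11) = 1.7458
Two-sided α = 0.01 → critical value z_{0.005} = 2.576.
Power = Φ(δ − 2.576) + Φ(−δ − 2.576) = Φ(-0.830) + Φ(-4.322) = 0.2033 + 0.0000 = 0.2033.

Power ≈ 0.203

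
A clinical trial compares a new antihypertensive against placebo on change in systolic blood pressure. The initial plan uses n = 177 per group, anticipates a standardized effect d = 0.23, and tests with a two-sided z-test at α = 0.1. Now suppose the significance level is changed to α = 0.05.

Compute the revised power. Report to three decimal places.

δ = d·√(n/2) = 0.23 × √(177/2) = 2.1637 (unchanged). New critical value: z_{0.025} = 1.960.
Revised power = Φ(δ − 1.960) + Φ(−δ − 1.960) = Φ(0.204) + Φ(-4.124) = 0.5807 + 0.0000 = 0.5807.

Power ≈ 0.581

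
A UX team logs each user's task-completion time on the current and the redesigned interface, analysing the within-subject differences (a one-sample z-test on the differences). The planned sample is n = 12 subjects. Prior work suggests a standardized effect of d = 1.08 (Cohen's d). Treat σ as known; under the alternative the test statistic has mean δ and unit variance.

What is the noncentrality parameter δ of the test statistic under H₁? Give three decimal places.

δ ≈ 3.741

The noncentrality parameter scales effect size by the design's sample-size factor: δ = d·√n = 1.08 × √12 = 3.7412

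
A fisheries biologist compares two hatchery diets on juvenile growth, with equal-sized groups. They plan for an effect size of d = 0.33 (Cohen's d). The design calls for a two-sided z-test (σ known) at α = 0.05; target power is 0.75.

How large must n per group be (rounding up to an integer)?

For power 0.75 need Φ(δ − z_{0.025}) = 0.75, so δ = z_{0.025} + z_{0.25} = 1.960 + 0.674 = 2.634.
(Ignoring the negligible lower-tail rejection probability gives the usual closed-form inversion.)
δ = d·√(n/2) ⇒ n = 2(δ/d)² = 2 × (2.634 / 0.33)² = 127.46.
Round up to the next whole unit.

n = 128 per group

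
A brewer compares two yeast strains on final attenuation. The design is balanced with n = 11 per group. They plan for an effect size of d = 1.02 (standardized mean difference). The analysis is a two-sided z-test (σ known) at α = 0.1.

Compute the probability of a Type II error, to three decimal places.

Noncentrality parameter: δ = d·√(n/2) = 1.02 × √(11/2) = 2.3921
Two-sided α = 0.1 → critical value z_{0.05} = 1.645.
Power = Φ(δ − 1.645) + Φ(−δ − 1.645) = Φ(0.747) + Φ(-4.037) = 0.7725 + 0.0000 = 0.7726.
Type II error: β = 1 − power = 1 − 0.7726 = 0.2274.

β ≈ 0.227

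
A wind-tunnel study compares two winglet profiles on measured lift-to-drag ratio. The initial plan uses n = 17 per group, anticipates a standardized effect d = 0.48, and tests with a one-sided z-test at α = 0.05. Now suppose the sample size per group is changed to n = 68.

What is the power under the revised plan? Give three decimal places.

With n = 68 per group: δ = d·√(n/2) = 0.48 × √(68/2) = 2.7989. Critical value z_{0.05} = 1.645.
Revised power = Φ(δ − 1.645) = Φ(1.154) = 0.8758.

Power ≈ 0.876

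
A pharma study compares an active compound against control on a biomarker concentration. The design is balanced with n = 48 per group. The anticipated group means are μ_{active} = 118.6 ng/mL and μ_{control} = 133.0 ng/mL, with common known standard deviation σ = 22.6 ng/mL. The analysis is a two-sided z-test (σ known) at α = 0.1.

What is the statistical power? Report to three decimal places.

Power ≈ 0.930

Standardized effect: d = |μ_{active} − μ_{control}| / σ = |118.6 − 133.0| / 22.6 = 0.6372
Noncentrality parameter: δ = d·√(n/2) = 0.6372 × √(48/2) = 3.1215
Two-sided α = 0.1 → critical value z_{0.05} = 1.645.
Power = Φ(δ − 1.645) + Φ(−δ − 1.645) = Φ(1.477) + Φ(-4.766) = 0.9301 + 0.0000 = 0.9301.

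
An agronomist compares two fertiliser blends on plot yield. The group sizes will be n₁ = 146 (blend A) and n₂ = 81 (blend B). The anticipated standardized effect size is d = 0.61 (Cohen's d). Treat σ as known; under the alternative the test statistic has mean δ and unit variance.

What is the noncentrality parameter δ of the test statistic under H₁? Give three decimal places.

δ ≈ 4.403

The noncentrality parameter scales effect size by the design's sample-size factor: δ = d / √(1/n₁ + 1/n₂) = 0.61 / √(1/146 + 1/81) = 4.4029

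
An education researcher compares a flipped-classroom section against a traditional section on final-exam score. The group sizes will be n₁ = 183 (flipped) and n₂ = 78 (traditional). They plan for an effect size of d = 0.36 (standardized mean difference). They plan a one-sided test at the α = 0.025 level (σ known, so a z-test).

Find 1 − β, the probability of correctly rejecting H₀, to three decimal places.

Power ≈ 0.759

Noncentrality parameter: δ = d / √(1/n₁ + 1/n₂) = 0.36 / √(1/183 + 1/78) = 2.6623
One-sided α = 0.025 → critical value z_{0.025} = 1.960.
Power = Φ(δ − 1.960) = Φ(0.702) = 0.7588.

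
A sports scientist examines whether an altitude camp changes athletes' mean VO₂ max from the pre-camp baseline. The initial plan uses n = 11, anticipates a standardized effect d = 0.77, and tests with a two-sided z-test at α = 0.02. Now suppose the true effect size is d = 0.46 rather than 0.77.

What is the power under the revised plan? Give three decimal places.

Power ≈ 0.212

With d = 0.46: δ = d·√n = 0.46 × √11 = 1.5256. Critical value z_{0.01} = 2.326.
Revised power = Φ(δ − 2.326) + Φ(−δ − 2.326) = Φ(-0.801) + Φ(-3.852) = 0.2117 + 0.0001 = 0.2117.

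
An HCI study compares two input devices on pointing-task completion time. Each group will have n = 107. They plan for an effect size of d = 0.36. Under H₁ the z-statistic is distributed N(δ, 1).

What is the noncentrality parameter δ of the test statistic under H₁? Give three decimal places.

δ ≈ 2.633

δ = d·√(n/2) = 0.36 × √(107/2) = 2.6332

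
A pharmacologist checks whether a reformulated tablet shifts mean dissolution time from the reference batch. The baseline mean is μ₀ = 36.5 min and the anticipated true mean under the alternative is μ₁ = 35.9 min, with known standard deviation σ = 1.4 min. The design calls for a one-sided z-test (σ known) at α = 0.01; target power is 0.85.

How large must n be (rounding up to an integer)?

Standardized effect: d = |μ₁ − μ₀| / σ = |35.9 − 36.5| / 1.4 = 0.4286
Set Φ(δ − 2.326) = 0.85; then δ − 2.326 = Φ⁻¹(0.85) = 1.036, giving δ = 3.363.
δ = d·√n ⇒ n = (δ/d)² = (3.363 / 0.4286)² = 61.57.
Round up to the next whole unit.

n = 62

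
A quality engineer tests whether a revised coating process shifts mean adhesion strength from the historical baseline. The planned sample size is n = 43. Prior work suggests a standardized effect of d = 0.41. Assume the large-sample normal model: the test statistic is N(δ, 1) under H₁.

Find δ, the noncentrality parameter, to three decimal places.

δ ≈ 2.689

The noncentrality parameter scales effect size by the design's sample-size factor: δ = d·√n = 0.41 × √43 = 2.6885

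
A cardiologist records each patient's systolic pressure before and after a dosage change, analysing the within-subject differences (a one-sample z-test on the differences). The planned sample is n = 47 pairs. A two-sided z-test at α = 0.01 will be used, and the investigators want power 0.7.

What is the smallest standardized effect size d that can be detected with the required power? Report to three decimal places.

d ≈ 0.452

Required noncentrality: δ = z_{0.005} + z_{0.30} = 2.576 + 0.524 = 3.100.
(Lower-tail contribution to power is negligible for δ > 0.)
δ = d·√n ⇒ d = δ/√n = 3.100/√47 = 0.4522.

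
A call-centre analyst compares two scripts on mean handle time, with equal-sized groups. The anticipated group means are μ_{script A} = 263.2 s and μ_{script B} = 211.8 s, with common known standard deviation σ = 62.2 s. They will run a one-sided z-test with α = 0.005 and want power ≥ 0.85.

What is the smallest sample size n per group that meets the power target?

Standardized effect: d = |μ_{script A} − μ_{script B}| / σ = |263.2 − 211.8| / 62.2 = 0.8264
For power 0.85 need Φ(δ − z_{0.005}) = 0.85, so δ = z_{0.005} + z_{0.15} = 2.576 + 1.036 = 3.612.
δ = d·√(n/2) ⇒ n = 2(δ/d)² = 2 × (3.612 / 0.8264)² = 38.22.
Rounding up, n = 39 per group.

n = 39 per group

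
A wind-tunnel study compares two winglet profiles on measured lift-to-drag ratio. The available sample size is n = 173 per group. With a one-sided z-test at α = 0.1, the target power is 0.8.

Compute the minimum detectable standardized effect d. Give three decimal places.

Need Φ(δ − 1.282) = 0.8, so δ = 1.282 + 0.842 = 2.123.
δ = d·√(n/2) ⇒ d = δ/√(n/2) = 2.123/√(173/2) = 0.2283.

d ≈ 0.228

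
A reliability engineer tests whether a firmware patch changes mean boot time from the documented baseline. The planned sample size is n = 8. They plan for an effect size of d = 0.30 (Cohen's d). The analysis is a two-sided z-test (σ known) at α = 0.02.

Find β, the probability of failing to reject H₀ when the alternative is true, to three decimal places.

Noncentrality parameter: δ = d·√n = 0.30 × √8 = 0.8485
Critical value for a two-sided test at α = 0.02: z_{α/2} = 2.326.
Power = Φ(δ − 2.326) + Φ(−δ − 2.326) = Φ(-1.478) + Φ(-3.175) = 0.0697 + 0.0007 = 0.0705.
Type II error: β = 1 − power = 1 − 0.0705 = 0.9295.

β ≈ 0.930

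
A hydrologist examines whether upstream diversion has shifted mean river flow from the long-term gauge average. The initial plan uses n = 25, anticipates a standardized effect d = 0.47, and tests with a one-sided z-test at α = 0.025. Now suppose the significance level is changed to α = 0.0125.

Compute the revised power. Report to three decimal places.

δ = d·√n = 0.47 × √25 = 2.3500 (unchanged). New critical value: z_{0.0125} = 2.241.
Revised power = Φ(δ − 2.241) = Φ(0.109) = 0.5432.

Power ≈ 0.543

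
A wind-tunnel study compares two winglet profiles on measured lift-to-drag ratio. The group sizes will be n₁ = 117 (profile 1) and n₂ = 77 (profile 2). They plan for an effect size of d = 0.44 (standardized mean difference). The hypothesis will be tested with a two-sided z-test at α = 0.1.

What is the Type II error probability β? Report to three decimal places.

β ≈ 0.088

Noncentrality parameter: δ = d / √(1/n₁ + 1/n₂) = 0.44 / √(1/117 + 1/77) = 2.9984
Critical value for a two-sided test at α = 0.1: z_{α/2} = 1.645.
Power = Φ(δ − 1.645) + Φ(−δ − 1.645) = Φ(1.354) + Φ(-4.643) = 0.9121 + 0.0000 = 0.9121.
Type II error: β = 1 − power = 1 − 0.9121 = 0.0879.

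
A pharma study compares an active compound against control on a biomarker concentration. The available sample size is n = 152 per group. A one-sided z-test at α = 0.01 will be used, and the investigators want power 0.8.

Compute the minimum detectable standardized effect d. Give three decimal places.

Need Φ(δ − 2.326) = 0.8, so δ = 2.326 + 0.842 = 3.168.
δ = d·√(n/2) ⇒ d = δ/√(n/2) = 3.168/√(152/2) = 0.3634.

d ≈ 0.363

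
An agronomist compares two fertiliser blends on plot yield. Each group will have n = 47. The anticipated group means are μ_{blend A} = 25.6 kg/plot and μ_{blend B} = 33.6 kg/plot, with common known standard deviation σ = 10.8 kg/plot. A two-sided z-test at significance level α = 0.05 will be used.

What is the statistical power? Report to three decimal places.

Power ≈ 0.949

Standardized effect: d = |μ_{blend A} − μ_{blend B}| / σ = |25.6 − 33.6| / 10.8 = 0.7407
Noncentrality parameter: δ = d·√(n/2) = 0.7407 × √(47/2) = 3.5909
Two-sided α = 0.05 → critical value z_{0.025} = 1.960.
Power = Φ(δ − 1.960) + Φ(−δ − 1.960) = Φ(1.631) + Φ(-5.551) = 0.9485 + 0.0000 = 0.9485.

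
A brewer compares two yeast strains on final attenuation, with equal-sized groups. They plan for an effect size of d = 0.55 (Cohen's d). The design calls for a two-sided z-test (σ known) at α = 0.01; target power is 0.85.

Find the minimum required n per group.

For power 0.85 need Φ(δ − z_{0.005}) = 0.85, so δ = z_{0.005} + z_{0.15} = 2.576 + 1.036 = 3.612.
(Ignoring the negligible lower-tail rejection probability gives the usual closed-form inversion.)
δ = d·√(n/2) ⇒ n = 2(δ/d)² = 2 × (3.612 / 0.55)² = 86.27.
Round up to the next whole unit.

n = 87 per group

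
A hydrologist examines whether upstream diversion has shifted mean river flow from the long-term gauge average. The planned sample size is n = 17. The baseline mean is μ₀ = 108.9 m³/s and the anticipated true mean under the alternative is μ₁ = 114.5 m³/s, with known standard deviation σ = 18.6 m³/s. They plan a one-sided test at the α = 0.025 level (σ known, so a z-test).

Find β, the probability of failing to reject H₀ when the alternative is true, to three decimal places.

β ≈ 0.764

Standardized effect: d = |μ₁ − μ₀| / σ = |114.5 − 108.9| / 18.6 = 0.3011
Noncentrality parameter: δ = d·√n = 0.3011 × √17 = 1.2414
Critical value for a one-sided test at α = 0.025: z_α = 1.960.
Power = P(Z > 1.960 − δ) = Φ(-0.719) = 0.2362.
Type II error: β = 1 − power = 1 − 0.2362 = 0.7638.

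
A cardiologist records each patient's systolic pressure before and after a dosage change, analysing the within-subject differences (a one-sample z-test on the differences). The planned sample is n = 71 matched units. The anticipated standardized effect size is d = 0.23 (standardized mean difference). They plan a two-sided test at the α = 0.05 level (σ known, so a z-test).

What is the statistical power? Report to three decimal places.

Noncentrality parameter: δ = d·√n = 0.23 × √71 = 1.9380
Critical value for a two-sided test at α = 0.05: z_{α/2} = 1.960.
Power = Φ(δ − 1.960) + Φ(−δ − 1.960) = Φ(-0.022) + Φ(-3.898) = 0.4912 + 0.0000 = 0.4913.

Power ≈ 0.491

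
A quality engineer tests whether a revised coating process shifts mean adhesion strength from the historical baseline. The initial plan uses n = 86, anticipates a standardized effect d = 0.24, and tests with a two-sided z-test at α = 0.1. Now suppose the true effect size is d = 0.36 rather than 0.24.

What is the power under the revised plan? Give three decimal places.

Power ≈ 0.955

With d = 0.36: δ = d·√n = 0.36 × √86 = 3.3385. Critical value z_{0.05} = 1.645.
Revised power = Φ(δ − 1.645) + Φ(−δ − 1.645) = Φ(1.694) + Φ(-4.983) = 0.9548 + 0.0000 = 0.9548.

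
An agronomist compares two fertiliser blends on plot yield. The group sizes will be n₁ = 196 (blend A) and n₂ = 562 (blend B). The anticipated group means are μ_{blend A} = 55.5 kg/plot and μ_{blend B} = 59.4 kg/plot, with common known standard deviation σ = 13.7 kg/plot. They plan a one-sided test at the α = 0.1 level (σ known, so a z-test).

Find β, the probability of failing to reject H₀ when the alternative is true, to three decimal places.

β ≈ 0.016

Standardized effect: d = |μ_{blend A} − μ_{blend B}| / σ = |55.5 − 59.4| / 13.7 = 0.2847
Noncentrality parameter: λ = d / √(1/n₁ + 1/n₂) = 0.2847 / √(1/196 + 1/562) = 3.4317
One-sided α = 0.1 → critical value z_{0.1} = 1.282.
Power = Φ(λ − 1.282) = Φ(2.150) = 0.9842.
Type II error: β = 1 − power = 1 − 0.9842 = 0.0158.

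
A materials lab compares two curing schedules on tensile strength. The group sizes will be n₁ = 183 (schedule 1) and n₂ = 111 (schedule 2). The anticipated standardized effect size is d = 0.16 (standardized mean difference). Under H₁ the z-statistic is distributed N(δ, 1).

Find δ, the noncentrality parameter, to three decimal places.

δ ≈ 1.330

The noncentrality parameter scales effect size by the design's sample-size factor: δ = d / √(1/n₁ + 1/n₂) = 0.16 / √(1/183 + 1/111) = 1.3299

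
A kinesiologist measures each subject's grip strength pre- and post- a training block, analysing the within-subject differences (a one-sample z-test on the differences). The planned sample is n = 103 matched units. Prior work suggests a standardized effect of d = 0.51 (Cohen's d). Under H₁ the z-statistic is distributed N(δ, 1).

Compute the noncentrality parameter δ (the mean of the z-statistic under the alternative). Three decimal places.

The noncentrality parameter scales effect size by the design's sample-size factor: δ = d·√n = 0.51 × √103 = 5.1759

δ ≈ 5.176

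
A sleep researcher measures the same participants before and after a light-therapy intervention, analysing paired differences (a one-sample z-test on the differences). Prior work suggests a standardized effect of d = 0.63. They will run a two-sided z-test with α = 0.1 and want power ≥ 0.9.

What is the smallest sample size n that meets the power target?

For power 0.9 need Φ(δ − z_{0.05}) = 0.9, so δ = z_{0.05} + z_{0.10} = 1.645 + 1.282 = 2.926.
(For δ > 0 the lower-tail rejection region contributes negligibly to power, so the one-term inversion is standard.)
δ = d·√n ⇒ n = (δ/d)² = (2.926 / 0.63)² = 21.58.
Round up to the next whole unit.

n = 22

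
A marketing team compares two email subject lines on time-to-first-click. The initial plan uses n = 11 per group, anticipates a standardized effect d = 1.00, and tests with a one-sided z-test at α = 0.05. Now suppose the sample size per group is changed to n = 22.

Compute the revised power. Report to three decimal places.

Power ≈ 0.953

With n = 22 per group: δ = d·√(n/2) = 1.00 × √(22/2) = 3.3166. Critical value z_{0.05} = 1.645.
Revised power = P(Z > 1.645 − δ) = Φ(1.672) = 0.9527.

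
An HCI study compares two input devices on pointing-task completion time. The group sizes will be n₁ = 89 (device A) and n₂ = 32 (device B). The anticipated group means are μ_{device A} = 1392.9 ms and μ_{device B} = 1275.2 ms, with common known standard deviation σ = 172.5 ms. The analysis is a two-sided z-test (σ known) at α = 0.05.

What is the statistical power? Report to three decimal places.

Standardized effect: d = |μ_{device A} − μ_{device B}| / σ = |1392.9 − 1275.2| / 172.5 = 0.6823
Noncentrality parameter: δ = d / √(1/n₁ + 1/n₂) = 0.6823 / √(1/89 + 1/32) = 3.3103
Critical value for a two-sided test at α = 0.05: z_{α/2} = 1.960.
Power = Φ(δ − 1.960) + Φ(−δ − 1.960) = Φ(1.350) + Φ(-5.270) = 0.9115 + 0.0000 = 0.9115.

Power ≈ 0.912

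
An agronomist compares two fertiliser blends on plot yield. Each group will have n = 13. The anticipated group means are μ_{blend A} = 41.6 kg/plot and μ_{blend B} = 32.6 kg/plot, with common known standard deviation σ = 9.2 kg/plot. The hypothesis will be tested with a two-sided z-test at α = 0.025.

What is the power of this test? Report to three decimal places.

Power ≈ 0.600

Standardized effect: d = |μ_{blend A} − μ_{blend B}| / σ = |41.6 − 32.6| / 9.2 = 0.9783
Noncentrality parameter: δ = d·√(n/2) = 0.9783 × √(13/2) = 2.4941
Critical value for a two-sided test at α = 0.025: z_{α/2} = 2.241.
Power = Φ(δ − 2.241) + Φ(−δ − 2.241) = Φ(0.253) + Φ(-4.735) = 0.5997 + 0.0000 = 0.5997.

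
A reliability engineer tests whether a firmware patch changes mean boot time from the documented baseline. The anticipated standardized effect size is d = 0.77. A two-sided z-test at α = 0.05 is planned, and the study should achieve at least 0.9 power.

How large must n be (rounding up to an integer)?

n = 18

Set Φ(δ − 1.960) = 0.9; then δ − 1.960 = Φ⁻¹(0.9) = 1.282, giving δ = 3.242.
(For δ > 0 the lower-tail rejection region contributes negligibly to power, so the one-term inversion is standard.)
δ = d·√n ⇒ n = (δ/d)² = (3.242 / 0.77)² = 17.72.
Round up to the next whole unit.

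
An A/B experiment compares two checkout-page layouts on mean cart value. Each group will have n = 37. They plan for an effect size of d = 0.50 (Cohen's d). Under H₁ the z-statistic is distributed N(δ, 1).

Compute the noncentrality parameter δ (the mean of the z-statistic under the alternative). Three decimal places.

δ = d·√(n/2) = 0.50 × √(37/2) = 2.1506

δ ≈ 2.151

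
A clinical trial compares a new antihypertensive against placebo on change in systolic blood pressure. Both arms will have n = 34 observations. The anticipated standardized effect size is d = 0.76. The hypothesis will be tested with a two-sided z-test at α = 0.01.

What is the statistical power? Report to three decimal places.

Noncentrality parameter: δ = d·√(n/2) = 0.76 × √(34/2) = 3.1336
Two-sided α = 0.01 → critical value z_{0.005} = 2.576.
Power = Φ(δ − 2.576) + Φ(−δ − 2.576) = Φ(0.558) + Φ(-5.709) = 0.7115 + 0.0000 = 0.7115.

Power ≈ 0.711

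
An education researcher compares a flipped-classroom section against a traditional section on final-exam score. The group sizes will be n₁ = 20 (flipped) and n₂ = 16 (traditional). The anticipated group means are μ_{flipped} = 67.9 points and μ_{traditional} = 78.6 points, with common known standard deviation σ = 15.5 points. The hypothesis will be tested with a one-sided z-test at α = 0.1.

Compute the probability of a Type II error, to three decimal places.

Standardized effect: d = |μ_{flipped} − μ_{traditional}| / σ = |67.9 − 78.6| / 15.5 = 0.6903
Noncentrality parameter: δ = d / √(1/n₁ + 1/n₂) = 0.6903 / √(1/20 + 1/16) = 2.0581
One-sided α = 0.1 → critical value z_{0.1} = 1.282.
Power = P(Z > 1.282 − δ) = Φ(0.777) = 0.7813.
Type II error: β = 1 − power = 1 − 0.7813 = 0.2187.

β ≈ 0.219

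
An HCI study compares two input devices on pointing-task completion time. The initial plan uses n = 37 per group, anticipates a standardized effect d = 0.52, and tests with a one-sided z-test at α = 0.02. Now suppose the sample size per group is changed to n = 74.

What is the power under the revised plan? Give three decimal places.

Power ≈ 0.866

With n = 74 per group: δ = d·√(n/2) = 0.52 × √(74/2) = 3.1630. Critical value z_{0.02} = 2.054.
Revised power = P(Z > 2.054 − δ) = Φ(1.109) = 0.8663.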